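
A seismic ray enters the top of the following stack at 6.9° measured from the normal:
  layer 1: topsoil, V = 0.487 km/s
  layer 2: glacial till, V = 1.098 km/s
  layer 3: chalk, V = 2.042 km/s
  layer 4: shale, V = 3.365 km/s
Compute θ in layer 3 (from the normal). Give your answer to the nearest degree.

Ray parameter p = sin 6.9° / 0.487 = 2.4669e-01 s/km.
sin θ_3 = p·V_3 = 2.4669e-01 × 2.042 = 0.5037.
θ_3 = 30.25° from the vertical.

30°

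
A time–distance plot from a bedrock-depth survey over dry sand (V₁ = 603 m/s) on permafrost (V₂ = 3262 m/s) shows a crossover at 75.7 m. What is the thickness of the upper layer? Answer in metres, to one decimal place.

h = (x_cross/2)·√((V₂−V₁)/(V₂+V₁)).
(V₂−V₁)/(V₂+V₁) = (3262−603)/(3262+603) = 0.6880; √ = 0.8294.
h = (75.7/2)·0.8294 = 31.39 m.

31.4 m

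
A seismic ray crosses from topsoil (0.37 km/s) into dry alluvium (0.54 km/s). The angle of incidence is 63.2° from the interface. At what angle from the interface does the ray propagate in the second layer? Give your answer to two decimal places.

Convert to the normal: θ₁ = 90° − 63.2° = 26.8°.
sin θ₁/V₁ = sin θ₂/V₂ ⇒ sin θ₂ = 0.54·sin 26.8°/0.37 = 0.54·0.4509/0.37 = 0.6580.
θ₂ = arcsin 0.6580 = 41.15° from the normal.
From the interface: 90° − 41.15° = 48.85°.

48.85°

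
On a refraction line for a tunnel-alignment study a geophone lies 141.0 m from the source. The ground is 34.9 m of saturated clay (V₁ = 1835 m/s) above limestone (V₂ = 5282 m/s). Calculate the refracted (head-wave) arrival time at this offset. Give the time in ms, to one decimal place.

t = x/V₂ + 2h·√(V₂²−V₁²)/(V₁V₂).
√(V₂²−V₁²) = √(5282²−1835²) = 4953.0 m/s; delay term = 2·34.9·4953.0/(1835·5282) = 0.03567 s.
t = 141.0/5282 + 0.03567 = 0.06236 s.

62.4 ms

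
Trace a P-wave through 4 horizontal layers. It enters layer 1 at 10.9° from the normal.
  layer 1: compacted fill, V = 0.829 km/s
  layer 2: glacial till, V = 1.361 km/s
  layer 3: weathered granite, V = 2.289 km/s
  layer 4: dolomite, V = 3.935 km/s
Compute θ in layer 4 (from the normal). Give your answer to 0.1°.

Ray parameter p = sin 10.9° / 0.829 = 2.2810e-01 s/km.
sin θ_4 = p·V_4 = 2.2810e-01 × 3.935 = 0.8976.
θ_4 = arcsin 0.8976 = 63.84°.

63.8°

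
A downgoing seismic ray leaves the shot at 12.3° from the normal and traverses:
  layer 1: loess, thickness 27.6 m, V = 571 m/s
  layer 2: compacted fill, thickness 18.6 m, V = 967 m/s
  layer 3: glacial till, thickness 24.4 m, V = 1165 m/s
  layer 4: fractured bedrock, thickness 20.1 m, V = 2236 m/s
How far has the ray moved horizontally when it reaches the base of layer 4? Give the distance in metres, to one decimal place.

Apply Snell's law at each interface; in layer i the horizontal offset is hᵢ·tan θᵢ.
Layer 1: θ = 12.30°; offset = 27.6·tan 12.30° = 6.018 m.
Layer 2: sin θ = 967·sin 12.3°/571 = 0.3608, θ = 21.15°; offset = 18.6·tan 21.15° = 7.195 m.
Layer 3: sin θ = 1165·sin 12.3°/571 = 0.4346, θ = 25.76°; offset = 24.4·tan 25.76° = 11.776 m.
Layer 4: sin θ = 2236·sin 12.3°/571 = 0.8342, θ = 56.53°; offset = 20.1·tan 56.53° = 30.407 m.
Summing the layer offsets gives 55.395 m.

55.4 m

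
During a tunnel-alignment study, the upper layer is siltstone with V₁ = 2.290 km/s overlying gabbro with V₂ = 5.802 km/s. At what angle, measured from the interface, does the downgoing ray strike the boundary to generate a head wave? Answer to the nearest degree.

67°

At critical incidence the refracted ray runs along the interface (θ₂ = 90°), so sin θ_c = V₁/V₂.
θ_c = arcsin(2.290/5.802) = arcsin 0.3947 = 23.25°.
Measured from the interface: 90° − 23.25° = 66.75°.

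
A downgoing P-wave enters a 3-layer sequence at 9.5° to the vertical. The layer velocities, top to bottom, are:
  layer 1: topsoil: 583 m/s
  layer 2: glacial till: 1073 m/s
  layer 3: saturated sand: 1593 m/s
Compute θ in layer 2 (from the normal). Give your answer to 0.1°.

17.7°

Ray parameter p = sin 9.5° / 583 = 2.8310e-04 s/m.
sin θ_2 = p·V_2 = 2.8310e-04 × 1073 = 0.3038.
θ_2 = arcsin 0.3038 = 17.68°.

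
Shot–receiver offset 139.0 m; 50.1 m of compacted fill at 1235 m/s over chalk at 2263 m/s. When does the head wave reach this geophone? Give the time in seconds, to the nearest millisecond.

t = x/V₂ + 2h·√(V₂²−V₁²)/(V₁V₂).
√(V₂²−V₁²) = √(2263²−1235²) = 1896.3 m/s; delay term = 2·50.1·1896.3/(1235·2263) = 0.06799 s.
t = 139.0/2263 + 0.06799 = 0.12941 s.

0.129 s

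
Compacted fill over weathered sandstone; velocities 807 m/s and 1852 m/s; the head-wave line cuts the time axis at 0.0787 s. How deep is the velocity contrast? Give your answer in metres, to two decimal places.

θ_c = arcsin(807/1852) = 25.83°; cos θ_c = 0.9001.
tᵢ = 2h cos θ_c/V₁ ⇒ h = tᵢ·V₁/(2 cos θ_c) = 0.0787·807/(2·0.9001) = 35.28 m.

35.28 m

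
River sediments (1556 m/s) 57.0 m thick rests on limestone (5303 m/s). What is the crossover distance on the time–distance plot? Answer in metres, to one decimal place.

154.2 m

θ_c = arcsin(1556/5303) = 17.06°, so cos θ_c = 0.9560 and tᵢ = 2h cos θ_c/V₁ = 0.0700 s.
At crossover x/V₁ = x/V₂ + tᵢ ⇒ x = tᵢ/(1/V₁ − 1/V₂) = 0.07004/(6.4267e-04 − 1.8857e-04) = 154.24 m.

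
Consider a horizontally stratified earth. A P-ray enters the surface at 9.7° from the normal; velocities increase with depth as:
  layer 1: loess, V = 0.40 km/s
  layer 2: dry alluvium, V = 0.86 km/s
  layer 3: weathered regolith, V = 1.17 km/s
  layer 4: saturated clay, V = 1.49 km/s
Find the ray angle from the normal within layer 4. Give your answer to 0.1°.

38.9°

Snell's law across each interface conserves sin θ / V, so sin θ_4 = V_4·sin θ₁/V₁.
sin θ_4 = 1.49 × sin 9.7° / 0.40 = 0.6276.
θ_4 = arcsin 0.6276 = 38.87°.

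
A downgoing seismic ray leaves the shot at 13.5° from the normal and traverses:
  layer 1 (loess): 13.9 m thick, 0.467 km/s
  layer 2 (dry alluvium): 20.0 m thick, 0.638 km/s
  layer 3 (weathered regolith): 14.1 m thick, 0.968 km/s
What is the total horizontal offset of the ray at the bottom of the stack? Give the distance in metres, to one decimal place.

Apply Snell's law at each interface; in layer i the horizontal offset is hᵢ·tan θᵢ.
Layer 1: θ = 13.50°; offset = 13.9·tan 13.50° = 3.337 m.
Layer 2: sin θ = 0.638·sin 13.5°/0.467 = 0.3189, θ = 18.60°; offset = 20.0·tan 18.60° = 6.730 m.
Layer 3: sin θ = 0.968·sin 13.5°/0.467 = 0.4839, θ = 28.94°; offset = 14.1·tan 28.94° = 7.796 m.
Σ offsets = 17.863 m.

17.9 m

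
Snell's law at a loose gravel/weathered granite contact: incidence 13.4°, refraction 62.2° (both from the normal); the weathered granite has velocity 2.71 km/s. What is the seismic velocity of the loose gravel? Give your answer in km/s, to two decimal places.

0.71 km/s

sin 13.4° = 0.2317; sin 62.2° = 0.8846.
V₁ = V₂·(sin θ₁/sin θ₂) = 2.71·(0.2317/0.8846) = 0.71 km/s.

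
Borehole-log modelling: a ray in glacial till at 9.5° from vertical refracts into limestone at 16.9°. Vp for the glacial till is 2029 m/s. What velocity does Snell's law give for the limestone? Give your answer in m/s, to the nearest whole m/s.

Snell's law: sin 9.5°/V₁ = sin 16.9°/V₂.
V₂ = V₁·sin 16.9°/sin 9.5° = 2029 × 1.7613 = 3573.72 m/s.

3574 m/s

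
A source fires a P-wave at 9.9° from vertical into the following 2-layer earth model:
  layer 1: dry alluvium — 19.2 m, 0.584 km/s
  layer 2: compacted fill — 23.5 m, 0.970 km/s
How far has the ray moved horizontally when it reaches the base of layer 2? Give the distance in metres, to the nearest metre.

10 m

Ray parameter p = sin 9.9° / 0.584 km/s = 2.9440e-01 s/km.
Layer 1: θ = 9.90°; offset = 19.2·tan 9.90° = 3.351 m.
Layer 2: sin θ = p·0.970 = 0.2856 → θ = 16.59°; offset = 23.5·tan 16.59° = 7.002 m.
Total horizontal offset = 10.353 m.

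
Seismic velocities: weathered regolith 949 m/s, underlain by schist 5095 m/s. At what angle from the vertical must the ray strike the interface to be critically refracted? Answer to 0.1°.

10.7°

At critical incidence the refracted ray runs along the interface (θ₂ = 90°), so sin θ_c = V₁/V₂.
θ_c = arcsin(949/5095) = arcsin 0.1863 = 10.73°.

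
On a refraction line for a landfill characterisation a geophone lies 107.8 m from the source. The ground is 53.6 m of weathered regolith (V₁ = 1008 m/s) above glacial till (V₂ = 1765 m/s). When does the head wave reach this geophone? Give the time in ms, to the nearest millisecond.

θ_c = arcsin(V₁/V₂) = arcsin(1008/1765) = 34.83°, cos θ_c = 0.8209.
Intercept time tᵢ = 2h cos θ_c / V₁ = 2·53.6·0.8209/1008 = 0.08730 s.
t = x/V₂ + tᵢ = 107.8/1765 + 0.08730 = 0.14838 s.

148 ms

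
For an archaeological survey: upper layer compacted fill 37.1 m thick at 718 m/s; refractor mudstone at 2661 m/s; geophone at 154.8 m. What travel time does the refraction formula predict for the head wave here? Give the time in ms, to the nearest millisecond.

158 ms

θ_c = arcsin(V₁/V₂) = arcsin(718/2661) = 15.65°, cos θ_c = 0.9629.
Intercept time tᵢ = 2h cos θ_c / V₁ = 2·37.1·0.9629/718 = 0.09951 s.
t = x/V₂ + tᵢ = 154.8/2661 + 0.09951 = 0.15768 s.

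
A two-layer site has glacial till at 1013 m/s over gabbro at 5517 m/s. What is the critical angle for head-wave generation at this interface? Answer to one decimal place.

Critical incidence: sin θ_c = V₁/V₂ = 1013/5517 = 0.1836.
θ_c = arcsin 0.1836 = 10.58°.

10.6°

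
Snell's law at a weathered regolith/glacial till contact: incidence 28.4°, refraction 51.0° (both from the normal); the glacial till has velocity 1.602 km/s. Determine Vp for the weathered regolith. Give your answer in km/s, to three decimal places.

sin 28.4° = 0.4756; sin 51.0° = 0.7771.
V₁ = V₂·(sin θ₁/sin θ₂) = 1.602·(0.4756/0.7771) = 0.980 km/s.

0.980 km/s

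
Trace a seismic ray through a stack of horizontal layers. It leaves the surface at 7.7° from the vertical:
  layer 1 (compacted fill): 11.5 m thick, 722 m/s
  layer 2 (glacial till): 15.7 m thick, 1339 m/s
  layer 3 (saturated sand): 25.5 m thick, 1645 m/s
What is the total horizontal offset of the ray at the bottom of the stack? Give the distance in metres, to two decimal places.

13.76 m

Ray parameter p = sin 7.7° / 722 m/s = 1.8558e-04 s/m.
Layer 1: θ = 7.70°; offset = 11.5·tan 7.70° = 1.5549 m.
Layer 2: sin θ = p·1339 = 0.2485 → θ = 14.39°; offset = 15.7·tan 14.39° = 4.0276 m.
Layer 3: sin θ = p·1645 = 0.3053 → θ = 17.77°; offset = 25.5·tan 17.77° = 8.1747 m.
Σ offsets = 13.7571 m.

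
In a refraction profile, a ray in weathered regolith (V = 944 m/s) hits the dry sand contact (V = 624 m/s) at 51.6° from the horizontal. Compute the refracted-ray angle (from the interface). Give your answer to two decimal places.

65.76°

Convert to the normal: θ₁ = 90° − 51.6° = 38.4°.
sin θ₁/V₁ = sin θ₂/V₂ ⇒ sin θ₂ = 624·sin 38.4°/944 = 624·0.6211/944 = 0.4106.
θ₂ = sin⁻¹(0.4106) = 24.24° (from vertical).
From the interface: 90° − 24.24° = 65.76°.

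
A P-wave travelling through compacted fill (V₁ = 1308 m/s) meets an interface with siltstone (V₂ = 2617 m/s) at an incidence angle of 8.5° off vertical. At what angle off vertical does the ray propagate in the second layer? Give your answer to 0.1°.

Snell's law: sin θ₂ = (V₂/V₁)·sin θ₁ = (2617/1308)·sin 8.5° = 0.2957.
θ₂ = sin⁻¹(0.2957) = 17.20° (from vertical).

17.2°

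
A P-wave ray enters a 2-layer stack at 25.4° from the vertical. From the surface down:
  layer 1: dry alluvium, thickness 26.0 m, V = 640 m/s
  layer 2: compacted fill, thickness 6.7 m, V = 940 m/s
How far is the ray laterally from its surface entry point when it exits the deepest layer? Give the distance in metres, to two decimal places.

17.78 m

Apply Snell's law at each interface; in layer i the horizontal offset is hᵢ·tan θᵢ.
Layer 1: θ = 25.40°; offset = 26.0·tan 25.40° = 12.3457 m.
Layer 2: sin θ = 940·sin 25.4°/640 = 0.6300, θ = 39.05°; offset = 6.7·tan 39.05° = 5.4352 m.
Σ offsets = 17.7810 m.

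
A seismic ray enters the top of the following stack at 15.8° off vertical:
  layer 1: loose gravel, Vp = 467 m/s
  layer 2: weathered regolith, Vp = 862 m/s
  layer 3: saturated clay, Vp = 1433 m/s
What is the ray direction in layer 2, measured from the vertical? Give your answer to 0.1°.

Snell's law across each interface conserves sin θ / V, so sin θ_2 = V_2·sin θ₁/V₁.
sin θ_2 = 862 × sin 15.8° / 467 = 0.5026.
θ_2 = arcsin 0.5026 = 30.17°.

30.2°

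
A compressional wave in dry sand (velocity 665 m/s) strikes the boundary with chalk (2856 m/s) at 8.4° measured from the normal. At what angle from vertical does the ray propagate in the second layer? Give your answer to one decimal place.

38.9°

sin θ₁/V₁ = sin θ₂/V₂ ⇒ sin θ₂ = 2856·sin 8.4°/665 = 2856·0.1461/665 = 0.6274.
θ₂ = sin⁻¹(0.6274) = 38.86° (from vertical).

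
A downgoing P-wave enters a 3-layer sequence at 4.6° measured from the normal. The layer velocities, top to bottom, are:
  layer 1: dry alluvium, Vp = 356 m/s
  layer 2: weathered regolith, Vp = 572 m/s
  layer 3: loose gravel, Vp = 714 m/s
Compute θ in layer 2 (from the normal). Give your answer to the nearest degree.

7°

Ray parameter p = sin 4.6° / 356 = 2.2528e-04 s/m.
sin θ_2 = p·V_2 = 2.2528e-04 × 572 = 0.1289.
θ_2 = 7.40° from the vertical.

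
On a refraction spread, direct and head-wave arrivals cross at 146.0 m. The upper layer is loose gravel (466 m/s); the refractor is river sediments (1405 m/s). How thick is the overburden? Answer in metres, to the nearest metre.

x_cross = 2h·√((V₂+V₁)/(V₂−V₁)) → h = x_cross / (2·√((V₂+V₁)/(V₂−V₁))).
√((V₂+V₁)/(V₂−V₁)) = √((1405+466)/(1405−466)) = 1.4116.
h = 146.0 / (2·1.4116) = 51.72 m.

52 m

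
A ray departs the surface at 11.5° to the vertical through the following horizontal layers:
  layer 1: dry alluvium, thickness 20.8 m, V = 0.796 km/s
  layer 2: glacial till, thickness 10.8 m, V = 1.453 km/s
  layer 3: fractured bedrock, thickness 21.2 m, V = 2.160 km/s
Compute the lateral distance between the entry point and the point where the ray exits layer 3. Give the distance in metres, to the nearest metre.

22 m

Ray parameter p = sin 11.5° / 0.796 km/s = 2.5046e-01 s/km.
Layer 1: θ = 11.50°; offset = 20.8·tan 11.50° = 4.232 m.
Layer 2: sin θ = p·1.453 = 0.3639 → θ = 21.34°; offset = 10.8·tan 21.34° = 4.220 m.
Layer 3: sin θ = p·2.160 = 0.5410 → θ = 32.75°; offset = 21.2·tan 32.75° = 13.637 m.
Total horizontal offset = 22.089 m.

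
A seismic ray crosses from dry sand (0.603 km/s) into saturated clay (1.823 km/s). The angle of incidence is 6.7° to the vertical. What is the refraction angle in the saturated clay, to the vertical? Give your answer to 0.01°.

20.65°

Snell's law: sin θ₂ = (V₂/V₁)·sin θ₁ = (1.823/0.603)·sin 6.7° = 0.3527.
θ₂ = arcsin 0.3527 = 20.65° from the normal.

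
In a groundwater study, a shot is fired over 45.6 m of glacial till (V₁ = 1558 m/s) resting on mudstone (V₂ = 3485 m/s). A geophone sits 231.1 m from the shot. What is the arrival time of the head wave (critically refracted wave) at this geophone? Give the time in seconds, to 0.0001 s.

θ_c = arcsin(V₁/V₂) = arcsin(1558/3485) = 26.56°, cos θ_c = 0.8945.
Intercept time tᵢ = 2h cos θ_c / V₁ = 2·45.6·0.8945/1558 = 0.05236 s.
t = x/V₂ + tᵢ = 231.1/3485 + 0.05236 = 0.11867 s.

0.1187 s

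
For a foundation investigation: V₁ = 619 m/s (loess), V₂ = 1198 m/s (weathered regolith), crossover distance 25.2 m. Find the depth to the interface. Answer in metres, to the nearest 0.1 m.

x_cross = 2h·√((V₂+V₁)/(V₂−V₁)) → h = x_cross / (2·√((V₂+V₁)/(V₂−V₁))).
√((V₂+V₁)/(V₂−V₁)) = √((1198+619)/(1198−619)) = 1.7715.
h = 25.2 / (2·1.7715) = 7.11 m.

7.1 m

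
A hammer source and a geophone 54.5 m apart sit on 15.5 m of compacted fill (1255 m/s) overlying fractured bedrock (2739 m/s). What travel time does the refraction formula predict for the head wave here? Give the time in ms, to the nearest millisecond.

42 ms

θ_c = arcsin(V₁/V₂) = arcsin(1255/2739) = 27.27°, cos θ_c = 0.8889.
Intercept time tᵢ = 2h cos θ_c / V₁ = 2·15.5·0.8889/1255 = 0.02196 s.
t = x/V₂ + tᵢ = 54.5/2739 + 0.02196 = 0.04185 s.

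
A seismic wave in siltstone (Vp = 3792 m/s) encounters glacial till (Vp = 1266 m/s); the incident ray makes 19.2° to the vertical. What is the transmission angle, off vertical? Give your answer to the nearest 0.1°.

sin θ₁/V₁ = sin θ₂/V₂ ⇒ sin θ₂ = 1266·sin 19.2°/3792 = 1266·0.3289/3792 = 0.1098.
θ₂ = sin⁻¹(0.1098) = 6.30° (from vertical).

6.3°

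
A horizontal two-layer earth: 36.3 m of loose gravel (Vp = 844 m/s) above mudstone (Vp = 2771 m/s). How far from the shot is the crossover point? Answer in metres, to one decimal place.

θ_c = arcsin(844/2771) = 17.73°, so cos θ_c = 0.9525 and tᵢ = 2h cos θ_c/V₁ = 0.0819 s.
At crossover x/V₁ = x/V₂ + tᵢ ⇒ x = tᵢ/(1/V₁ − 1/V₂) = 0.08193/(1.1848e-03 − 3.6088e-04) = 99.44 m.

99.4 m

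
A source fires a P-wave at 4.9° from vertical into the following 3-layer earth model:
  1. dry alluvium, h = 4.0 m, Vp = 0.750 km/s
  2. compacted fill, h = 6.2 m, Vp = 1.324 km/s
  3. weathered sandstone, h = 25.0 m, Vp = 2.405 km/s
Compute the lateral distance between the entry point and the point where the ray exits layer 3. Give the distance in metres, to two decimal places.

Apply Snell's law at each interface; in layer i the horizontal offset is hᵢ·tan θᵢ.
Layer 1: θ = 4.90°; offset = 4.0·tan 4.90° = 0.3429 m.
Layer 2: sin θ = 1.324·sin 4.9°/0.750 = 0.1508, θ = 8.67°; offset = 6.2·tan 8.67° = 0.9457 m.
Layer 3: sin θ = 2.405·sin 4.9°/0.750 = 0.2739, θ = 15.90°; offset = 25.0·tan 15.90° = 7.1199 m.
Total horizontal offset = 8.4085 m.

8.41 m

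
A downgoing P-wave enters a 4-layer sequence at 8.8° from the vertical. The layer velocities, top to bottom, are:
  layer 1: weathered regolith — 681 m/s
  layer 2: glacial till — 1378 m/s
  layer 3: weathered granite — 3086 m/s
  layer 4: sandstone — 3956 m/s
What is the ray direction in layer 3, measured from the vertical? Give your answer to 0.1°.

43.9°

Ray parameter p = sin 8.8° / 681 = 2.2465e-04 s/m.
sin θ_3 = p·V_3 = 2.2465e-04 × 3086 = 0.6933.
θ_3 = arcsin 0.6933 = 43.89°.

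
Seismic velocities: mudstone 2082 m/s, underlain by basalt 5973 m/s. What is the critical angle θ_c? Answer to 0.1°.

20.4°

Critical incidence: sin θ_c = V₁/V₂ = 2082/5973 = 0.3486.
θ_c = arcsin 0.3486 = 20.40°.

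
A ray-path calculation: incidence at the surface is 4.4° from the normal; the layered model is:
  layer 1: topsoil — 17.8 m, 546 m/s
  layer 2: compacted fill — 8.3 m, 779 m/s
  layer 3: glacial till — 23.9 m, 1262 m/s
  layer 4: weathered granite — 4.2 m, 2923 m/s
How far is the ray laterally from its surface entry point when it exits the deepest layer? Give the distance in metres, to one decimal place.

8.5 m

Ray parameter p = sin 4.4° / 546 m/s = 1.4051e-04 s/m.
Layer 1: θ = 4.40°; offset = 17.8·tan 4.40° = 1.370 m.
Layer 2: sin θ = p·779 = 0.1095 → θ = 6.28°; offset = 8.3·tan 6.28° = 0.914 m.
Layer 3: sin θ = p·1262 = 0.1773 → θ = 10.21°; offset = 23.9·tan 10.21° = 4.306 m.
Layer 4: sin θ = p·2923 = 0.4107 → θ = 24.25°; offset = 4.2·tan 24.25° = 1.892 m.
Total horizontal offset = 8.482 m.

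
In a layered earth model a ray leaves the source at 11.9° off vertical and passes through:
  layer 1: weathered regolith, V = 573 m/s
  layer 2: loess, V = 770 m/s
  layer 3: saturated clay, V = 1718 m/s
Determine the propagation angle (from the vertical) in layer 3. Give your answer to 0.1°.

38.2°

Ray parameter p = sin 11.9° / 573 = 3.5987e-04 s/m.
sin θ_3 = p·V_3 = 3.5987e-04 × 1718 = 0.6183.
θ_3 = arcsin 0.6183 = 38.19°.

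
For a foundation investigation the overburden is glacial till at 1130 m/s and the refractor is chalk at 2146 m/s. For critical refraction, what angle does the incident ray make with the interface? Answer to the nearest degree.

Critical incidence: sin θ_c = V₁/V₂ = 1130/2146 = 0.5266.
θ_c = arcsin 0.5266 = 31.77°.
Measured from the interface: 90° − 31.77° = 58.23°.

58°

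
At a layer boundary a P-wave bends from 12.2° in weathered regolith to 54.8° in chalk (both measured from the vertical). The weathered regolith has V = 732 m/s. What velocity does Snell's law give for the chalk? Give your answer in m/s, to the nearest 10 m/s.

Snell's law: sin 12.2°/V₁ = sin 54.8°/V₂.
V₂ = V₁·sin 54.8°/sin 12.2° = 732 × 3.8668 = 2830.48 m/s.

2830 m/s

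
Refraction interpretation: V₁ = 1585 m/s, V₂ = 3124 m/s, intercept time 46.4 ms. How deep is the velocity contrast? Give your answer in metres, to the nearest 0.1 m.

42.7 m

θ_c = arcsin(1585/3124) = 30.49°; cos θ_c = 0.8617.
tᵢ = 2h cos θ_c/V₁ ⇒ h = tᵢ·V₁/(2 cos θ_c) = 0.0464·1585/(2·0.8617) = 42.67 m.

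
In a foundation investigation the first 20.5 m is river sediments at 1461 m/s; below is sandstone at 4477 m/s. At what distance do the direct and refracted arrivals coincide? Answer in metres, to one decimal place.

57.5 m

θ_c = arcsin(1461/4477) = 19.05°, so cos θ_c = 0.9453 and tᵢ = 2h cos θ_c/V₁ = 0.0265 s.
At crossover x/V₁ = x/V₂ + tᵢ ⇒ x = tᵢ/(1/V₁ − 1/V₂) = 0.02653/(6.8446e-04 − 2.2336e-04) = 57.53 m.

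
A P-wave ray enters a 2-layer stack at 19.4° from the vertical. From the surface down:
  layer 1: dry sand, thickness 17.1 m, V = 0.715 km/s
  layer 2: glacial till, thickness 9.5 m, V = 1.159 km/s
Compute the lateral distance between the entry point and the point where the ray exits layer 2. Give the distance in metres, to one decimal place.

12.1 m

Apply Snell's law at each interface; in layer i the horizontal offset is hᵢ·tan θᵢ.
Layer 1: θ = 19.40°; offset = 17.1·tan 19.40° = 6.022 m.
Layer 2: sin θ = 1.159·sin 19.4°/0.715 = 0.5384, θ = 32.58°; offset = 9.5·tan 32.58° = 6.070 m.
Σ offsets = 12.092 m.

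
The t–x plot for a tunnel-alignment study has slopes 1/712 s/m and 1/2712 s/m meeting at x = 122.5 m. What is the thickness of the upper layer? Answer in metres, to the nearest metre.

x_cross = 2h·√((V₂+V₁)/(V₂−V₁)) → h = x_cross / (2·√((V₂+V₁)/(V₂−V₁))).
√((V₂+V₁)/(V₂−V₁)) = √((2712+712)/(2712−712)) = 1.3084.
h = 122.5 / (2·1.3084) = 46.81 m.

47 m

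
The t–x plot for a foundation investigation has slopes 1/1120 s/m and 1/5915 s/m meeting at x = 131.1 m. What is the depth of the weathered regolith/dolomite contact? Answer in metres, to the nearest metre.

54 m

h = (x_cross/2)·√((V₂−V₁)/(V₂+V₁)).
(V₂−V₁)/(V₂+V₁) = (5915−1120)/(5915+1120) = 0.6816; √ = 0.8256.
h = (131.1/2)·0.8256 = 54.12 m.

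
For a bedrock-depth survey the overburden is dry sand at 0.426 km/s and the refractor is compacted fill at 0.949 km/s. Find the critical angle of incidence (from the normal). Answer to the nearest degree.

At critical incidence the refracted ray runs along the interface (θ₂ = 90°), so sin θ_c = V₁/V₂.
θ_c = arcsin(0.426/0.949) = arcsin 0.4489 = 26.67°.

27°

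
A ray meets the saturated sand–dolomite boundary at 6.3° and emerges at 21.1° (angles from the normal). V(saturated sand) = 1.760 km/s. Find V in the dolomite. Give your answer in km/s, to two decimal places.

Snell's law: sin 6.3°/V₁ = sin 21.1°/V₂.
V₂ = V₁·sin 21.1°/sin 6.3° = 1.760 × 3.2806 = 5.77 km/s.

5.77 km/s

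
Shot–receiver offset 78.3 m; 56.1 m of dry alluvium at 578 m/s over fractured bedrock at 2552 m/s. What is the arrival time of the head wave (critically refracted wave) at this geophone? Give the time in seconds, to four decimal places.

0.2198 s

θ_c = arcsin(V₁/V₂) = arcsin(578/2552) = 13.09°, cos θ_c = 0.9740.
Intercept time tᵢ = 2h cos θ_c / V₁ = 2·56.1·0.9740/578 = 0.18907 s.
t = x/V₂ + tᵢ = 78.3/2552 + 0.18907 = 0.21976 s.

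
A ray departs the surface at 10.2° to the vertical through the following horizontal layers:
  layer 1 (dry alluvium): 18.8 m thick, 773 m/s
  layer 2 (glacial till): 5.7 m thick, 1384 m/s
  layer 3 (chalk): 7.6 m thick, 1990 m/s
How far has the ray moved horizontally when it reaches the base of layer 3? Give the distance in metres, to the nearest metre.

p = sin θ₁/V₁ = sin 10.2°/773 = 2.2909e-04 s/m is conserved through the stack.
Layer 1: θ = 10.20°; offset = 18.8·tan 10.20° = 3.383 m.
Layer 2: sin θ = p·1384 = 0.3171 → θ = 18.49°; offset = 5.7·tan 18.49° = 1.906 m.
Layer 3: sin θ = p·1990 = 0.4559 → θ = 27.12°; offset = 7.6·tan 27.12° = 3.893 m.
Summing the layer offsets gives 9.181 m.

9 m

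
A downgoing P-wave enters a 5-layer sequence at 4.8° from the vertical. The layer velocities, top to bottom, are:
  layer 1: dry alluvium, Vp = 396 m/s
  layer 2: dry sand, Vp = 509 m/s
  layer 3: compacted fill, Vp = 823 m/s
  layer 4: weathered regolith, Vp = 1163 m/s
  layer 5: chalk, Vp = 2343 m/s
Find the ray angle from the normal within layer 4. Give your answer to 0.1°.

14.2°

Snell's law across each interface conserves sin θ / V, so sin θ_4 = V_4·sin θ₁/V₁.
sin θ_4 = 1163 × sin 4.8° / 396 = 0.2458.
θ_4 = 14.23° from the vertical.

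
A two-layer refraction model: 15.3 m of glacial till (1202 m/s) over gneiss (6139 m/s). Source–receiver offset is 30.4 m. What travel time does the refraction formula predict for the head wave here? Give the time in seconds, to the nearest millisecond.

0.030 s

t = x/V₂ + 2h·√(V₂²−V₁²)/(V₁V₂).
√(V₂²−V₁²) = √(6139²−1202²) = 6020.2 m/s; delay term = 2·15.3·6020.2/(1202·6139) = 0.02496 s.
t = 30.4/6139 + 0.02496 = 0.02992 s.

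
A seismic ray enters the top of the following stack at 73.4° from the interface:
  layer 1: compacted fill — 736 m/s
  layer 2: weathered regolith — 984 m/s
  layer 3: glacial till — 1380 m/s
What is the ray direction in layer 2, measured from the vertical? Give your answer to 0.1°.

22.5°

From the normal: θ₁ = 90° − 73.4° = 16.6°.
Snell's law across each interface conserves sin θ / V, so sin θ_2 = V_2·sin θ₁/V₁.
sin θ_2 = 984 × sin 16.6° / 736 = 0.3820.
θ_2 = 22.45° from the vertical.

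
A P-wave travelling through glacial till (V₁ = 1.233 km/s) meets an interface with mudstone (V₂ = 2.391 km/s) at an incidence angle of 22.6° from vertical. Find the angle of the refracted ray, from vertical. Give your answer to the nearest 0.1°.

48.2°

Snell's law: sin θ₂ = (V₂/V₁)·sin θ₁ = (2.391/1.233)·sin 22.6° = 0.7452.
θ₂ = sin⁻¹(0.7452) = 48.18° (from vertical).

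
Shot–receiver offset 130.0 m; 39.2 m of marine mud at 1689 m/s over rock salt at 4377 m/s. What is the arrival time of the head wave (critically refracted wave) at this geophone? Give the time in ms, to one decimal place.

72.5 ms

t = x/V₂ + 2h·√(V₂²−V₁²)/(V₁V₂).
√(V₂²−V₁²) = √(4377²−1689²) = 4038.0 m/s; delay term = 2·39.2·4038.0/(1689·4377) = 0.04282 s.
t = 130.0/4377 + 0.04282 = 0.07252 s.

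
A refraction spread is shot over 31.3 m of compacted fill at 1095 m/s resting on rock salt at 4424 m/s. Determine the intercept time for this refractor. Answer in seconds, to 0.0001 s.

0.0554 s

θ_c = arcsin(V₁/V₂) = arcsin(1095/4424) = 14.33°; cos θ_c = 0.9689.
tᵢ = 2h·cos θ_c / V₁ = 2·31.3·0.9689 / 1095 = 0.05539 s.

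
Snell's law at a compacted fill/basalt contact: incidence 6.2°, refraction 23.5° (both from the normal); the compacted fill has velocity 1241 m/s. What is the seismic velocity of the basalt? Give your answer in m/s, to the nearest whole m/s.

4582 m/s

Snell's law: sin 6.2°/V₁ = sin 23.5°/V₂.
V₂ = V₁·sin 23.5°/sin 6.2° = 1241 × 3.6921 = 4581.95 m/s.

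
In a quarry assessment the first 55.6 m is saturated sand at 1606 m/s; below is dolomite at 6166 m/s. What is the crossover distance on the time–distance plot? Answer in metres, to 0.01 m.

x_cross = 2h·√((V₂+V₁)/(V₂−V₁)).
(V₂+V₁)/(V₂−V₁) = (6166+1606)/(6166−1606) = 1.7044; √ = 1.3055.
x_cross = 2·55.6·1.3055 = 145.17 m.

145.17 m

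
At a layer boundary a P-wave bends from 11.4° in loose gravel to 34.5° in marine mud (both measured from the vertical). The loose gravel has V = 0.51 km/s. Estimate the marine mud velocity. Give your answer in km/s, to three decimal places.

sin 11.4° = 0.1977; sin 34.5° = 0.5664.
V₂ = V₁·(sin θ₂/sin θ₁) = 0.51·(0.5664/0.1977) = 1.461 km/s.

1.461 km/s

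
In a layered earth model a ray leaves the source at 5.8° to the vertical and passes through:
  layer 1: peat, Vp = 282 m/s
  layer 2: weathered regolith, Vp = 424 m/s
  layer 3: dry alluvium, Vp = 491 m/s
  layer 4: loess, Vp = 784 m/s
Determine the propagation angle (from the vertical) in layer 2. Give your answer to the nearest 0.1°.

Snell's law across each interface conserves sin θ / V, so sin θ_2 = V_2·sin θ₁/V₁.
sin θ_2 = 424 × sin 5.8° / 282 = 0.1519.
θ_2 = arcsin 0.1519 = 8.74°.

8.7°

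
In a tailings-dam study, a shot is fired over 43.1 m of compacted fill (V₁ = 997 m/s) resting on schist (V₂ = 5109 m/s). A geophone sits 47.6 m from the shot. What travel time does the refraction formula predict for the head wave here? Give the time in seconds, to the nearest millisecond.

θ_c = arcsin(V₁/V₂) = arcsin(997/5109) = 11.25°, cos θ_c = 0.9808.
Intercept time tᵢ = 2h cos θ_c / V₁ = 2·43.1·0.9808/997 = 0.08480 s.
t = x/V₂ + tᵢ = 47.6/5109 + 0.08480 = 0.09411 s.

0.094 s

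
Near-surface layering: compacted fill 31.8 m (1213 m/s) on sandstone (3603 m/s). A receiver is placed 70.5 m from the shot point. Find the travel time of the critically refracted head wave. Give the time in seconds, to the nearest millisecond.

0.069 s

t = x/V₂ + 2h·√(V₂²−V₁²)/(V₁V₂).
√(V₂²−V₁²) = √(3603²−1213²) = 3392.7 m/s; delay term = 2·31.8·3392.7/(1213·3603) = 0.04937 s.
t = 70.5/3603 + 0.04937 = 0.06894 s.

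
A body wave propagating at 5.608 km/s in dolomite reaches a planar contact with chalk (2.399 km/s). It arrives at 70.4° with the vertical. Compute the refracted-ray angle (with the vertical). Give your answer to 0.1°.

Snell's law: sin θ₂ = (V₂/V₁)·sin θ₁ = (2.399/5.608)·sin 70.4° = 0.4030.
θ₂ = arcsin 0.4030 = 23.77° from the normal.

23.8°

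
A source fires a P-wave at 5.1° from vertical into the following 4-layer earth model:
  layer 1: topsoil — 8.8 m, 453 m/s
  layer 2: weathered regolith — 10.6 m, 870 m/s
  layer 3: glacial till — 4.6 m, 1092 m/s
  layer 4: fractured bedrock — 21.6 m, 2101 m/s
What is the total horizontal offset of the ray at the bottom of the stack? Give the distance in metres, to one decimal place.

13.4 m

Apply Snell's law at each interface; in layer i the horizontal offset is hᵢ·tan θᵢ.
Layer 1: θ = 5.10°; offset = 8.8·tan 5.10° = 0.785 m.
Layer 2: sin θ = 870·sin 5.1°/453 = 0.1707, θ = 9.83°; offset = 10.6·tan 9.83° = 1.837 m.
Layer 3: sin θ = 1092·sin 5.1°/453 = 0.2143, θ = 12.37°; offset = 4.6·tan 12.37° = 1.009 m.
Layer 4: sin θ = 2101·sin 5.1°/453 = 0.4123, θ = 24.35°; offset = 21.6·tan 24.35° = 9.775 m.
Total horizontal offset = 13.406 m.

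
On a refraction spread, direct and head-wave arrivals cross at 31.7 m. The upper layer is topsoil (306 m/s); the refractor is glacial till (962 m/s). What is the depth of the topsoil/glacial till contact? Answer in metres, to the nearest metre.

11 m

h = (x_cross/2)·√((V₂−V₁)/(V₂+V₁)).
(V₂−V₁)/(V₂+V₁) = (962−306)/(962+306) = 0.5174; √ = 0.7193.
h = (31.7/2)·0.7193 = 11.40 m.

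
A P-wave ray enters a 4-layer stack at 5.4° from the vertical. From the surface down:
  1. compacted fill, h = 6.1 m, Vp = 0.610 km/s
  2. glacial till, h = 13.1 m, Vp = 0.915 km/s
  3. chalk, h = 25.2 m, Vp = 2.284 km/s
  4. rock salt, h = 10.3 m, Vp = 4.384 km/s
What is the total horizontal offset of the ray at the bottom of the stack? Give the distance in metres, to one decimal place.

21.4 m

Ray parameter p = sin 5.4° / 0.610 km/s = 1.5428e-01 s/km.
Layer 1: θ = 5.40°; offset = 6.1·tan 5.40° = 0.577 m.
Layer 2: sin θ = p·0.915 = 0.1412 → θ = 8.12°; offset = 13.1·tan 8.12° = 1.868 m.
Layer 3: sin θ = p·2.284 = 0.3524 → θ = 20.63°; offset = 25.2·tan 20.63° = 9.488 m.
Layer 4: sin θ = p·4.384 = 0.6763 → θ = 42.56°; offset = 10.3·tan 42.56° = 9.458 m.
Summing the layer offsets gives 21.390 m.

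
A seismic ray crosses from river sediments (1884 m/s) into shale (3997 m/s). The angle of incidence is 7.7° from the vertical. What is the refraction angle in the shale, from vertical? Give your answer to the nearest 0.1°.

Snell's law: sin θ₂ = (V₂/V₁)·sin θ₁ = (3997/1884)·sin 7.7° = 0.2843.
θ₂ = sin⁻¹(0.2843) = 16.51° (from vertical).

16.5°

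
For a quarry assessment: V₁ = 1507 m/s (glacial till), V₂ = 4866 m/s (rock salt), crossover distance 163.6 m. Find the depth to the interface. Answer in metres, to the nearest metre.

59 m

x_cross = 2h·√((V₂+V₁)/(V₂−V₁)) → h = x_cross / (2·√((V₂+V₁)/(V₂−V₁))).
√((V₂+V₁)/(V₂−V₁)) = √((4866+1507)/(4866−1507)) = 1.3774.
h = 163.6 / (2·1.3774) = 59.39 m.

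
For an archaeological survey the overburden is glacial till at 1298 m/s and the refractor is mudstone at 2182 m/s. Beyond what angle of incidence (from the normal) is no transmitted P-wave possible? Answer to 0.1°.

At critical incidence the refracted ray runs along the interface (θ₂ = 90°), so sin θ_c = V₁/V₂.
θ_c = arcsin(1298/2182) = arcsin 0.5949 = 36.50°.

36.5°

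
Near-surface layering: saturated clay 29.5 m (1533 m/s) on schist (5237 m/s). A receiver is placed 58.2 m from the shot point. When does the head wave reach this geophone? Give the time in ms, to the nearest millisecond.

t = x/V₂ + 2h·√(V₂²−V₁²)/(V₁V₂).
√(V₂²−V₁²) = √(5237²−1533²) = 5007.6 m/s; delay term = 2·29.5·5007.6/(1533·5237) = 0.03680 s.
t = 58.2/5237 + 0.03680 = 0.04791 s.

48 ms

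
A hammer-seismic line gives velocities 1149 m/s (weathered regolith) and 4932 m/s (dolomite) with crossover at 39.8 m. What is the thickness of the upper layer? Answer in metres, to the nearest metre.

16 m

x_cross = 2h·√((V₂+V₁)/(V₂−V₁)) → h = x_cross / (2·√((V₂+V₁)/(V₂−V₁))).
√((V₂+V₁)/(V₂−V₁)) = √((4932+1149)/(4932−1149)) = 1.2679.
h = 39.8 / (2·1.2679) = 15.70 m.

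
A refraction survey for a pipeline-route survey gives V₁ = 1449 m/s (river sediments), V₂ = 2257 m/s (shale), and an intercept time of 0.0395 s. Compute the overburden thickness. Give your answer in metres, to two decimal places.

37.33 m

θ_c = arcsin(1449/2257) = 39.94°; cos θ_c = 0.7667.
tᵢ = 2h cos θ_c/V₁ ⇒ h = tᵢ·V₁/(2 cos θ_c) = 0.0395·1449/(2·0.7667) = 37.33 m.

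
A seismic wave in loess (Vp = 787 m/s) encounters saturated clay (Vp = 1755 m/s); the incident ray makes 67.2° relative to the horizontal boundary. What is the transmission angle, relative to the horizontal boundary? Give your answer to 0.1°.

Angle from the normal: 90° − 67.2° = 22.8°.
Snell's law: sin θ₂ = (V₂/V₁)·sin θ₁ = (1755/787)·sin 22.8° = 0.8642.
θ₂ = sin⁻¹(0.8642) = 59.79° (from vertical).
From the interface: 90° − 59.79° = 30.21°.

30.2°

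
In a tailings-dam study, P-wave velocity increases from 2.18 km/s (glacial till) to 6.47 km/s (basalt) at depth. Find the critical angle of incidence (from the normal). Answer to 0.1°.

Critical incidence: sin θ_c = V₁/V₂ = 2.18/6.47 = 0.3369.
θ_c = arcsin 0.3369 = 19.69°.

19.7°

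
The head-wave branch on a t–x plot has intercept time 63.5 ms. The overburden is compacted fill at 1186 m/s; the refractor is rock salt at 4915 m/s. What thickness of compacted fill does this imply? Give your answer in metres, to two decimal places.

38.80 m

h = tᵢ·V₁·V₂ / (2·√(V₂²−V₁²)).
√(V₂²−V₁²) = √(4915² − 1186²) = 4769.8 m/s.
h = 0.0635 s × 1186 × 4915 / (2 × 4769.8) = 38.80 m.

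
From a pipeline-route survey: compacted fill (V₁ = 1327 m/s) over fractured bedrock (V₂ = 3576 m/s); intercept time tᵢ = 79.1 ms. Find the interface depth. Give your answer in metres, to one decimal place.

h = tᵢ·V₁·V₂ / (2·√(V₂²−V₁²)).
√(V₂²−V₁²) = √(3576² − 1327²) = 3320.7 m/s.
h = 0.0791 s × 1327 × 3576 / (2 × 3320.7) = 56.52 m.

56.5 m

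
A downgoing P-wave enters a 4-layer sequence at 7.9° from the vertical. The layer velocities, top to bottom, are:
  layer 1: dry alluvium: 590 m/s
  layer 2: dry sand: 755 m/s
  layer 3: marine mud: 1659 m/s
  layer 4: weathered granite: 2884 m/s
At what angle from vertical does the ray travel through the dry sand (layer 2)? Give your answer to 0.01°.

10.13°

Snell's law across each interface conserves sin θ / V, so sin θ_2 = V_2·sin θ₁/V₁.
sin θ_2 = 755 × sin 7.9° / 590 = 0.1759.
θ_2 = arcsin 0.1759 = 10.13°.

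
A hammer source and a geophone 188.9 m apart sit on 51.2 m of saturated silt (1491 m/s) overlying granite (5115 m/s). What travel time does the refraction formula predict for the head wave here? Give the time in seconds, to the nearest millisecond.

θ_c = arcsin(V₁/V₂) = arcsin(1491/5115) = 16.95°, cos θ_c = 0.9566.
Intercept time tᵢ = 2h cos θ_c / V₁ = 2·51.2·0.9566/1491 = 0.06570 s.
t = x/V₂ + tᵢ = 188.9/5115 + 0.06570 = 0.10263 s.

0.103 s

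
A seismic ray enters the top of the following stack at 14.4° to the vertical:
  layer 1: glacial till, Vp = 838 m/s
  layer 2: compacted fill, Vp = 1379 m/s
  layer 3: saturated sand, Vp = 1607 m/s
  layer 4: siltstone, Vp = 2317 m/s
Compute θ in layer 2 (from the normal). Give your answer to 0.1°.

Ray parameter p = sin 14.4° / 838 = 2.9677e-04 s/m.
sin θ_2 = p·V_2 = 2.9677e-04 × 1379 = 0.4092.
θ_2 = arcsin 0.4092 = 24.16°.

24.2°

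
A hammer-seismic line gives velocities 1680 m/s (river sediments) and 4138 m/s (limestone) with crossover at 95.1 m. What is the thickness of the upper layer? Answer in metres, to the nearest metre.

31 m

h = (x_cross/2)·√((V₂−V₁)/(V₂+V₁)).
(V₂−V₁)/(V₂+V₁) = (4138−1680)/(4138+1680) = 0.4225; √ = 0.6500.
h = (95.1/2)·0.6500 = 30.91 m.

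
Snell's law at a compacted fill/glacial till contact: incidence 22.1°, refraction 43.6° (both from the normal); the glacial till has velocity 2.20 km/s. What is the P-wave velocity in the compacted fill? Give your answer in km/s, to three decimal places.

sin 22.1° = 0.3762; sin 43.6° = 0.6896.
V₁ = V₂·(sin θ₁/sin θ₂) = 2.20·(0.3762/0.6896) = 1.200 km/s.

1.200 km/s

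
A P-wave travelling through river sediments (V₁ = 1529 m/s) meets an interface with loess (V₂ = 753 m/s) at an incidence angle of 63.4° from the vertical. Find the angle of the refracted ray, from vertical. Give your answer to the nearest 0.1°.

26.1°

sin θ₁/V₁ = sin θ₂/V₂ ⇒ sin θ₂ = 753·sin 63.4°/1529 = 753·0.8942/1529 = 0.4404.
θ₂ = sin⁻¹(0.4404) = 26.13° (from vertical).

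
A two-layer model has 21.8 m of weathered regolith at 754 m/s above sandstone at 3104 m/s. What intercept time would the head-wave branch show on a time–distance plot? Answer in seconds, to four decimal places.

0.0561 s

tᵢ = 2h·√(V₂²−V₁²)/(V₁V₂).
√(V₂²−V₁²) = √(3104²−754²) = 3011.0 m/s.
tᵢ = 2·21.8·3011.0/(754·3104) = 0.05609 s.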